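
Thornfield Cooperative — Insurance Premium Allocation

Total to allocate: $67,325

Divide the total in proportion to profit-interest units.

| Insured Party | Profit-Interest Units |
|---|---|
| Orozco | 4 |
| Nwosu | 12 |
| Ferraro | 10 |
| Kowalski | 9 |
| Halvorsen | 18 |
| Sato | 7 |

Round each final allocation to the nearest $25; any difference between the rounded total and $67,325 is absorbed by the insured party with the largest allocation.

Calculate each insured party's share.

Orozco: $4,500 | Nwosu: $13,475 | Ferraro: $11,225 | Kowalski: $10,100 | Halvorsen: $20,175 | Sato: $7,850

Combined profit-interest units = 60.
Pro-rata amounts: Orozco 4/60 × $67,325 = 4,488.33; Nwosu 12/60 × $67,325 = 13,465.00; Ferraro 10/60 × $67,325 = 11,220.83; Kowalski 9/60 × $67,325 = 10,098.75; Halvorsen 18/60 × $67,325 = 20,197.50; Sato 7/60 × $67,325 = 7,854.58.
At nearest $25: Orozco $4,500; Nwosu $13,475; Ferraro $11,225; Kowalski $10,100; Halvorsen $20,200; Sato $7,850. Sum = $67,350.
Difference $67,325 − $67,350 = −$25 applied to largest allocation (Halvorsen): Halvorsen becomes $20,175.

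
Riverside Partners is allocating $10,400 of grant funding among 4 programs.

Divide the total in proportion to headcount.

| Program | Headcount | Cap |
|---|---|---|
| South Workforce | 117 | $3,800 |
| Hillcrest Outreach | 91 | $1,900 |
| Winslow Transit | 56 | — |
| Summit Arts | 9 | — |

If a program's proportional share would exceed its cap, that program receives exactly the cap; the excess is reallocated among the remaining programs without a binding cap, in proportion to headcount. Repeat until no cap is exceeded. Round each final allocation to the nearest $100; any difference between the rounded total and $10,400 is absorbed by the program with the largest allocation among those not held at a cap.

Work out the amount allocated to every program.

South Workforce: $3,800 · Hillcrest Outreach: $1,900 · Winslow Transit: $4,000 · Summit Arts: $700

Sum of headcount: 273.
Pro-rata shares before constraints: South Workforce 4,457.14; Hillcrest Outreach 3,466.67; Winslow Transit 2,133.33; Summit Arts 342.86.
Capped: South Workforce ($3,800), Hillcrest Outreach ($1,900); remaining pool $4,700 reallocated over remaining headcount 65.
Remaining shares: Winslow Transit 4,049.23 → $4,000; Summit Arts 650.77 → $700.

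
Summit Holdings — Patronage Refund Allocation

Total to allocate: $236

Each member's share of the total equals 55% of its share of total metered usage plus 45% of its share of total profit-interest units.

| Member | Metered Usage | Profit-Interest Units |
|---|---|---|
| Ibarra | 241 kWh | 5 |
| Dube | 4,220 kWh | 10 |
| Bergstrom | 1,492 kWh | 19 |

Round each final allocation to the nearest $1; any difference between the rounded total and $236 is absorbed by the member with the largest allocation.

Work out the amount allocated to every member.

Ibarra: $21 | Dube: $123 | Bergstrom: $92

Totals — metered usage 5,953, profit-interest units 34.
Composite weights (55% metered usage + 45% profit-interest units): Ibarra 0.0884; Dube 0.5222; Bergstrom 0.3893.
Pro-rata amounts: Ibarra 20.87; Dube 123.25; Bergstrom 91.88.
At nearest $1: Ibarra $21; Dube $123; Bergstrom $92. Sum = $236.
No rounding difference to absorb.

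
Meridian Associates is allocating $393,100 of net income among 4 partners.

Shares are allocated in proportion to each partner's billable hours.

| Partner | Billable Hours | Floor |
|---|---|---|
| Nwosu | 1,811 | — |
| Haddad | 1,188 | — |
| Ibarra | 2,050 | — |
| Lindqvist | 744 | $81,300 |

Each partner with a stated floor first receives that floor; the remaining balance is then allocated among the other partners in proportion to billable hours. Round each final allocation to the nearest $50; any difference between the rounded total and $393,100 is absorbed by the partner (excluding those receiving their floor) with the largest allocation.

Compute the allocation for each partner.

Minimums first: Lindqvist $81,300. Remaining pool $311,800.
Remaining pool split over remaining billable hours 5,049: Nwosu 111,837.95 → $111,850; Haddad 73,364.71 → $73,350; Ibarra 126,597.35 → $126,600.

Nwosu: $111,850; Haddad: $73,350; Ibarra: $126,600; Lindqvist: $81,300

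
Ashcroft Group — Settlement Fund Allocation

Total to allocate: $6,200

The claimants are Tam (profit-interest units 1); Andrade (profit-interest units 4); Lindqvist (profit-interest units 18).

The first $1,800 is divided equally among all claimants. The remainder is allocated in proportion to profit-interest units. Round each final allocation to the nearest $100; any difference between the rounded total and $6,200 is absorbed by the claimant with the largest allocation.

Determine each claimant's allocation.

Tam: $800; Andrade: $1,400; Lindqvist: $4,000

First tranche $1,800 split equally: $600 each.
Remainder $4,400 by profit-interest units (total 23): Tam 191.30 → $200; Andrade 765.22 → $800; Lindqvist 3,443.48 → $3,400.
Totals: Tam $600 + $200 = $800; Andrade $600 + $800 = $1,400; Lindqvist $600 + $3,400 = $4,000.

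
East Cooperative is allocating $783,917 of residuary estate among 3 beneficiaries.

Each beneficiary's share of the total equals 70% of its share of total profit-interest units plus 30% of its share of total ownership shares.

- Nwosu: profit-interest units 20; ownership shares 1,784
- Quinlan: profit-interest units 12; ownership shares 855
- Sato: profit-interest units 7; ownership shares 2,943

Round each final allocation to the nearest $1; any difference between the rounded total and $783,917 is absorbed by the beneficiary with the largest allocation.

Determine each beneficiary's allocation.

Totals — profit-interest units 39, ownership shares 5,582.
Composite weights (70% profit-interest units + 30% ownership shares): Nwosu 0.4549; Quinlan 0.2613; Sato 0.2838.
Unrounded shares: Nwosu 356,567.76; Quinlan 204,865.64; Sato 222,483.59.
After rounding ($1): Nwosu $356,568; Quinlan $204,866; Sato $222,484. Sum = $783,918.
Difference $783,917 − $783,918 = −$1 applied to largest allocation (Nwosu): Nwosu becomes $356,567.

Nwosu: $356,567 · Quinlan: $204,866 · Sato: $222,484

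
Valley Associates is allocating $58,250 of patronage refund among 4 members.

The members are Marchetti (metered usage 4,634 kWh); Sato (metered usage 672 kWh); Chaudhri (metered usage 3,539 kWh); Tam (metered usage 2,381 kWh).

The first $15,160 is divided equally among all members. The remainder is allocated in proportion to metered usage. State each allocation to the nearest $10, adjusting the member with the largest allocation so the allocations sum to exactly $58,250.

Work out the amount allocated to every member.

Marchetti: $21,580 · Sato: $6,370 · Chaudhri: $17,370 · Tam: $12,930

First tranche $15,160 split equally: $3,790 each.
Remainder $43,090 by metered usage (total 11,226): Marchetti 17,787.20 → $17,790; Sato 2,579.41 → $2,580; Chaudhri 13,584.14 → $13,580; Tam 9,139.26 → $9,140.
Totals: Marchetti $3,790 + $17,790 = $21,580; Sato $3,790 + $2,580 = $6,370; Chaudhri $3,790 + $13,580 = $17,370; Tam $3,790 + $9,140 = $12,930.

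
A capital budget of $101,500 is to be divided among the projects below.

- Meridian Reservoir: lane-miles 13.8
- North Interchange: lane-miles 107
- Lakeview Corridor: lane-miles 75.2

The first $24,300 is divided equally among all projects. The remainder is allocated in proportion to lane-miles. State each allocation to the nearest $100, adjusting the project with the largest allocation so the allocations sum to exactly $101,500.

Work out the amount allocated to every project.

$24,300 shared equally gives $8,100 per project.
Remainder $77,200 by lane-miles (total 196): Meridian Reservoir 5,435.51 → $5,400; North Interchange 42,144.90 → $42,100; Lakeview Corridor 29,619.59 → $29,600.
Rounding difference +$100 on remainder applied to North Interchange.
Totals: Meridian Reservoir $8,100 + $5,400 = $13,500; North Interchange $8,100 + $42,200 = $50,300; Lakeview Corridor $8,100 + $29,600 = $37,700.

Meridian Reservoir: $13,500 · North Interchange: $50,300 · Lakeview Corridor: $37,700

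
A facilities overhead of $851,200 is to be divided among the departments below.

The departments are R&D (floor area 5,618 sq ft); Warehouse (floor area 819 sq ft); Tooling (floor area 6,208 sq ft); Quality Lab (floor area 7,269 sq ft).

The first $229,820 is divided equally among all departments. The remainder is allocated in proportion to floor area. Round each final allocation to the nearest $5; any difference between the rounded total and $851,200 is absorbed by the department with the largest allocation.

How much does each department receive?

R&D: $232,755; Warehouse: $83,010; Tooling: $251,165; Quality Lab: $284,270

$229,820 shared equally gives $57,455 per department.
Remainder $621,380 by floor area (total 19,914): R&D 175,299.43 → $175,300; Warehouse 25,555.40 → $25,555; Tooling 193,709.30 → $193,710; Quality Lab 226,815.87 → $226,815.
Totals: R&D $57,455 + $175,300 = $232,755; Warehouse $57,455 + $25,555 = $83,010; Tooling $57,455 + $193,710 = $251,165; Quality Lab $57,455 + $226,815 = $284,270.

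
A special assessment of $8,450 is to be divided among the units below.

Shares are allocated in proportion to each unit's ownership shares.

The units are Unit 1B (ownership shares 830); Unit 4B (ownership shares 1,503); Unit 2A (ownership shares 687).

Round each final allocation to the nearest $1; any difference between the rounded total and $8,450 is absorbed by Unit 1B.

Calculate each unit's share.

Unit 1B: $2,323 | Unit 4B: $4,205 | Unit 2A: $1,922

Ownership shares total: 3,020.
Pro-rata amounts: Unit 1B 830/3,020 × $8,450 = 2,322.35; Unit 4B 1,503/3,020 × $8,450 = 4,205.41; Unit 2A 687/3,020 × $8,450 = 1,922.24.
Rounded to nearest $1: Unit 1B $2,322; Unit 4B $4,205; Unit 2A $1,922. Sum = $8,449.
Difference $8,450 − $8,449 = +$1 applied to Unit 1B: Unit 1B becomes $2,323.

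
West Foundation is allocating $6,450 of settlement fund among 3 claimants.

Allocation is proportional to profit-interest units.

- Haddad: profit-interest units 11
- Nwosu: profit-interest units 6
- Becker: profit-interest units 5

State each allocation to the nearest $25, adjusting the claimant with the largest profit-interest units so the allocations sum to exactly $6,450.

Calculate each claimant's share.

Haddad: $3,225 · Nwosu: $1,750 · Becker: $1,475

Sum of profit-interest units: 11 + 6 + 5 = 22.
Proportional shares: Haddad 3,225.00; Nwosu 1,759.09; Becker 1,465.91.
After rounding ($25): Haddad $3,225; Nwosu $1,750; Becker $1,475. Sum = $6,450.
No rounding difference to absorb.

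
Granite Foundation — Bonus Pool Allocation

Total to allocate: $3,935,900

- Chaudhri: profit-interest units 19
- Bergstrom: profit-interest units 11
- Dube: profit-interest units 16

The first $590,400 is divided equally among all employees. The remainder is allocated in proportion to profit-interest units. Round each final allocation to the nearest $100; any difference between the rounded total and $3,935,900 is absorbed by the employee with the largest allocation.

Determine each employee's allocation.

Chaudhri: $1,578,600; Bergstrom: $996,800; Dube: $1,360,500

Equal tier: $590,400 ÷ 3 = $196,800 apiece.
Remainder $3,345,500 by profit-interest units (total 46): Chaudhri 1,381,836.96 → $1,381,800; Bergstrom 800,010.87 → $800,000; Dube 1,163,652.17 → $1,163,700.
Totals: Chaudhri $196,800 + $1,381,800 = $1,578,600; Bergstrom $196,800 + $800,000 = $996,800; Dube $196,800 + $1,163,700 = $1,360,500.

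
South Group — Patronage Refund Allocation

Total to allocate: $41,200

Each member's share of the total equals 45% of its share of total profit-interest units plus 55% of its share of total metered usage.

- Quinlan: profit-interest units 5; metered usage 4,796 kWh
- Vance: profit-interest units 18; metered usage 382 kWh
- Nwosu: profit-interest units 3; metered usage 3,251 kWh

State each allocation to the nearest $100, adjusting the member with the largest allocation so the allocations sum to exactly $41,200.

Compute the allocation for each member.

Quinlan: $16,400 · Vance: $13,900 · Nwosu: $10,900

Profit-interest units total 26; metered usage total 8,429.
Blended shares (45% profit-interest units + 55% metered usage): Quinlan 0.3995; Vance 0.3365; Nwosu 0.2641.
Raw shares: Quinlan 16,458.65; Vance 13,862.33; Nwosu 10,879.02.
At nearest $100: Quinlan $16,500; Vance $13,900; Nwosu $10,900. Sum = $41,300.
Difference $41,200 − $41,300 = −$100 applied to largest allocation (Quinlan): Quinlan becomes $16,400.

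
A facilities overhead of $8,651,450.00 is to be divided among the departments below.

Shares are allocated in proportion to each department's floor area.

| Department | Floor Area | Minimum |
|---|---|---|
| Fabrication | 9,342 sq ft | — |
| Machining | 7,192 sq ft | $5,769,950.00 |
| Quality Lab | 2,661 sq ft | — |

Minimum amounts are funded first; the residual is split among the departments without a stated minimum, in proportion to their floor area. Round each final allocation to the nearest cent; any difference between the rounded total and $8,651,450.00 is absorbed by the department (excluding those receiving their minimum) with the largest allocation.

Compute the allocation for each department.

Fabrication: $2,242,687.08 · Machining: $5,769,950.00 · Quality Lab: $638,812.92

Fund the minimums — Machining $5,769,950.00. Balance $2,881,500.00.
Balance split over remaining floor area 12,003: Fabrication 2,242,687.0782 → $2,242,687.08; Quality Lab 638,812.9218 → $638,812.92.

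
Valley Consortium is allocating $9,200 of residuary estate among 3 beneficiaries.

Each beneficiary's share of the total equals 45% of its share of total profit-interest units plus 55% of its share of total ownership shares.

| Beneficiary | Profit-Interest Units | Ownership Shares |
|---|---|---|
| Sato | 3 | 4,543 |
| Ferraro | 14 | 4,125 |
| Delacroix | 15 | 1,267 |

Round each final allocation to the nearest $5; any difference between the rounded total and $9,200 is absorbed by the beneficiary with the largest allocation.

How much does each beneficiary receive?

Totals — profit-interest units 32, ownership shares 9,935.
Composite weights (45% profit-interest units + 55% ownership shares): Sato 0.2937; Ferraro 0.4252; Delacroix 0.2811.
Proportional shares: Sato 2,701.92; Ferraro 3,912.16; Delacroix 2,585.92.
At nearest $5: Sato $2,700; Ferraro $3,910; Delacroix $2,585. Sum = $9,195.
Difference $9,200 − $9,195 = +$5 applied to largest allocation (Ferraro): Ferraro becomes $3,915.

Sato: $2,700 | Ferraro: $3,915 | Delacroix: $2,585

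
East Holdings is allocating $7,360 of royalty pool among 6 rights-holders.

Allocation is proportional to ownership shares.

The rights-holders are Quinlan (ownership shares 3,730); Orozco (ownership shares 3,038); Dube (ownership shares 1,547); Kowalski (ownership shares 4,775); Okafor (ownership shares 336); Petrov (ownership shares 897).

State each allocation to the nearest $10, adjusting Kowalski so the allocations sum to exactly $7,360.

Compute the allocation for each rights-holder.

Combined ownership shares = 14,323.
Proportional shares: Quinlan 3,730/14,323 × $7,360 = 1,916.69; Orozco 3,038/14,323 × $7,360 = 1,561.10; Dube 1,547/14,323 × $7,360 = 794.94; Kowalski 4,775/14,323 × $7,360 = 2,453.68; Okafor 336/14,323 × $7,360 = 172.66; Petrov 897/14,323 × $7,360 = 460.93.
At nearest $10: Quinlan $1,920; Orozco $1,560; Dube $790; Kowalski $2,450; Okafor $170; Petrov $460. Sum = $7,350.
Difference $7,360 − $7,350 = +$10 applied to Kowalski: Kowalski becomes $2,460.

Quinlan: $1,920; Orozco: $1,560; Dube: $790; Kowalski: $2,460; Okafor: $170; Petrov: $460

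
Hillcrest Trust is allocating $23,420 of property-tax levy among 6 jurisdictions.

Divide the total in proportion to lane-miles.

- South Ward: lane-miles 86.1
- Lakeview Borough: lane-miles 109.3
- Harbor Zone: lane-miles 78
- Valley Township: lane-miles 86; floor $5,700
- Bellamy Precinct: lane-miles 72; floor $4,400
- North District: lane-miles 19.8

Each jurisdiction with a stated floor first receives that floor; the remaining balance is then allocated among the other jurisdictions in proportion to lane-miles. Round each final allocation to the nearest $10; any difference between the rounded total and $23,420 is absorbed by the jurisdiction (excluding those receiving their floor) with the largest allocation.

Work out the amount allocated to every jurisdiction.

Guaranteed amounts: Valley Township $5,700; Bellamy Precinct $4,400. Remaining pool $13,320.
Remaining pool split over remaining lane-miles 293.2: South Ward 3,911.50 → $3,910; Lakeview Borough 4,965.47 → $4,970; Harbor Zone 3,543.52 → $3,540; North District 899.51 → $900.

South Ward: $3,910 · Lakeview Borough: $4,970 · Harbor Zone: $3,540 · Valley Township: $5,700 · Bellamy Precinct: $4,400 · North District: $900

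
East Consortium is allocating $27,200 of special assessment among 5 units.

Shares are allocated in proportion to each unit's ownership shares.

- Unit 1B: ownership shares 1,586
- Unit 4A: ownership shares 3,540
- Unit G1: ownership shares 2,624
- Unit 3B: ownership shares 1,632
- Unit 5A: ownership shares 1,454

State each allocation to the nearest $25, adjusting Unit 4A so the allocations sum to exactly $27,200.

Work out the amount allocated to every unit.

Combined ownership shares = 10,836.
Pro-rata amounts: Unit 1B 1,586/10,836 × $27,200 = 3,981.10; Unit 4A 3,540/10,836 × $27,200 = 8,885.94; Unit G1 2,624/10,836 × $27,200 = 6,586.64; Unit 3B 1,632/10,836 × $27,200 = 4,096.57; Unit 5A 1,454/10,836 × $27,200 = 3,649.76.
At nearest $25: Unit 1B $3,975; Unit 4A $8,875; Unit G1 $6,575; Unit 3B $4,100; Unit 5A $3,650. Sum = $27,175.
Difference $27,200 − $27,175 = +$25 applied to Unit 4A: Unit 4A becomes $8,900.

Unit 1B: $3,975; Unit 4A: $8,900; Unit G1: $6,575; Unit 3B: $4,100; Unit 5A: $3,650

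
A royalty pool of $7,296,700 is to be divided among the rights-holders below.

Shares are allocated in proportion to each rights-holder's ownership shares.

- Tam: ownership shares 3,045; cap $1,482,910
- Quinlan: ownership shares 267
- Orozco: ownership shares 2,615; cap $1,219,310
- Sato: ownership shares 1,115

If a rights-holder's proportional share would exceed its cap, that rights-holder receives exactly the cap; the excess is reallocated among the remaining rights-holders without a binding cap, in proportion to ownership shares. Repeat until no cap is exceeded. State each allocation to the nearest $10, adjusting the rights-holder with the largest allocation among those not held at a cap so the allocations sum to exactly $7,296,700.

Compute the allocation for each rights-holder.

Tam: $1,482,910; Quinlan: $887,650; Orozco: $1,219,310; Sato: $3,706,830

Ownership shares total: 7,042.
Proportional shares (ignoring caps): Tam 3,155,133.70; Quinlan 276,657.04; Orozco 2,709,581.16; Sato 1,155,328.10.
Held at cap: Tam ($1,482,910), Orozco ($1,219,310); remaining pool $4,594,480 reallocated over remaining ownership shares 1,382.
Remaining shares: Quinlan 887,645.56 → $887,650; Sato 3,706,834.44 → $3,706,830.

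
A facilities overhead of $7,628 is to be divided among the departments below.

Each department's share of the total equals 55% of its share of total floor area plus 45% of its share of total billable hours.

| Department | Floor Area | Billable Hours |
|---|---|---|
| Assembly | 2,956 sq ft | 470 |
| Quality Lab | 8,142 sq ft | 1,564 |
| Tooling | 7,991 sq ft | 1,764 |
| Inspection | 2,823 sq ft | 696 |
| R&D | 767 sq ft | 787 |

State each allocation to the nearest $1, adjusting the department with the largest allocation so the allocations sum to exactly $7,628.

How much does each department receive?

Assembly: $852; Quality Lab: $2,523; Tooling: $2,625; Inspection: $975; R&D: $653

Totals — floor area 22,679, billable hours 5,281.
Composite weights (55% floor area + 45% billable hours): Assembly 0.1117; Quality Lab 0.3307; Tooling 0.3441; Inspection 0.1278; R&D 0.0857.
Pro-rata amounts: Assembly 852.33; Quality Lab 2,522.78; Tooling 2,624.84; Inspection 974.62; R&D 653.43.
After rounding ($1): Assembly $852; Quality Lab $2,523; Tooling $2,625; Inspection $975; R&D $653. Sum = $7,628.
Rounded total matches; no reconciliation needed.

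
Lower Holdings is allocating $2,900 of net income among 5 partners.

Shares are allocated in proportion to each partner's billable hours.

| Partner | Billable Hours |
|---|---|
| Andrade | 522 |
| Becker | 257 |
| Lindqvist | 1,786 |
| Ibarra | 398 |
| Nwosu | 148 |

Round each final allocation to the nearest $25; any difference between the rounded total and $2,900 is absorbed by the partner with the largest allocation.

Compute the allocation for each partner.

Total billable hours = 3,111.
Raw shares: Andrade 522/3,111 × $2,900 = 486.60; Becker 257/3,111 × $2,900 = 239.57; Lindqvist 1,786/3,111 × $2,900 = 1,664.87; Ibarra 398/3,111 × $2,900 = 371.01; Nwosu 148/3,111 × $2,900 = 137.96.
At nearest $25: Andrade $475; Becker $250; Lindqvist $1,675; Ibarra $375; Nwosu $150. Sum = $2,925.
Difference $2,900 − $2,925 = −$25 applied to largest allocation (Lindqvist): Lindqvist becomes $1,650.

Andrade: $475; Becker: $250; Lindqvist: $1,650; Ibarra: $375; Nwosu: $150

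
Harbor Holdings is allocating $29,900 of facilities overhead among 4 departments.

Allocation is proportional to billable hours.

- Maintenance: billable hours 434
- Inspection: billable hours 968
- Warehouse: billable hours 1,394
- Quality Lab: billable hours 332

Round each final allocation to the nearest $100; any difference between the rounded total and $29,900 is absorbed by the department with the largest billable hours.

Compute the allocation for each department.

Combined billable hours = 434 + 968 + 1,394 + 332 = 3,128.
Proportional shares: Maintenance 4,148.53; Inspection 9,252.94; Warehouse 13,325.00; Quality Lab 3,173.53.
After rounding ($100): Maintenance $4,100; Inspection $9,300; Warehouse $13,300; Quality Lab $3,200. Sum = $29,900.
No rounding difference to absorb.

Maintenance: $4,100; Inspection: $9,300; Warehouse: $13,300; Quality Lab: $3,200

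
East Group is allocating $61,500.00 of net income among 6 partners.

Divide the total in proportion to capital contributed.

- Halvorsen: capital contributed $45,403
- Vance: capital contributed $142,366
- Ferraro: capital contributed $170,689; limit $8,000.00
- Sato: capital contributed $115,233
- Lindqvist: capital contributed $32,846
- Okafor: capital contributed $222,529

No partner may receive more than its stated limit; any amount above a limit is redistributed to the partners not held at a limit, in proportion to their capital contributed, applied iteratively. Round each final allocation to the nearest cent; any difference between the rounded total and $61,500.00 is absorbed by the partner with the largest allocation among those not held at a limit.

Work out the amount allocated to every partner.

Halvorsen: $4,350.22; Vance: $13,640.57; Ferraro: $8,000.00; Sato: $11,040.87; Lindqvist: $3,147.09; Okafor: $21,321.25

Sum of capital contributed: 729,066.
Unconstrained shares: Halvorsen 3,829.9475; Vance 12,009.2132; Ferraro 14,398.3857; Sato 9,720.4224; Lindqvist 2,770.7080; Okafor 18,771.3232.
Capped: Ferraro ($8,000.00); balance $53,500.00 reallocated over remaining capital contributed 558,377.
Remaining shares: Halvorsen 4,350.2159 → $4,350.22; Vance 13,640.5708 → $13,640.57; Sato 11,040.8658 → $11,040.87; Lindqvist 3,147.0870 → $3,147.09; Okafor 21,321.2605 → $21,321.26.
Rounding difference −$0.01 applied to Okafor → $21,321.25.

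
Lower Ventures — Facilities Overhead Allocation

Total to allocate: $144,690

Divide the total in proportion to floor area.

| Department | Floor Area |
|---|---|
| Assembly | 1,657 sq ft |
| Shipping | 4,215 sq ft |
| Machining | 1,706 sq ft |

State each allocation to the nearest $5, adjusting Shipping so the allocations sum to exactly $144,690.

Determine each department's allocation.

Sum of floor area: 7,578.
Proportional shares: Assembly 1,657/7,578 × $144,690 = 31,637.81; Shipping 4,215/7,578 × $144,690 = 80,478.80; Machining 1,706/7,578 × $144,690 = 32,573.39.
Rounded to nearest $5: Assembly $31,640; Shipping $80,480; Machining $32,575. Sum = $144,695.
Difference $144,690 − $144,695 = −$5 applied to Shipping: Shipping becomes $80,475.

Assembly: $31,640 | Shipping: $80,475 | Machining: $32,575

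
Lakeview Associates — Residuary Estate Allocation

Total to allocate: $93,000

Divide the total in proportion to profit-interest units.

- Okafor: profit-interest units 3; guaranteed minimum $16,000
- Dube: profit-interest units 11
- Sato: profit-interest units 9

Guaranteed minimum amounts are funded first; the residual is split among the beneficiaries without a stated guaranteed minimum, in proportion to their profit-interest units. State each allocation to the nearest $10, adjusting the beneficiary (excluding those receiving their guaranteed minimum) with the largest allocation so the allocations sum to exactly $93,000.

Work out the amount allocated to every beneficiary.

Okafor: $16,000 · Dube: $42,350 · Sato: $34,650

Minimums first: Okafor $16,000. Residual $77,000.
Residual split over remaining profit-interest units 20: Dube 42,350.00 → $42,350; Sato 34,650.00 → $34,650.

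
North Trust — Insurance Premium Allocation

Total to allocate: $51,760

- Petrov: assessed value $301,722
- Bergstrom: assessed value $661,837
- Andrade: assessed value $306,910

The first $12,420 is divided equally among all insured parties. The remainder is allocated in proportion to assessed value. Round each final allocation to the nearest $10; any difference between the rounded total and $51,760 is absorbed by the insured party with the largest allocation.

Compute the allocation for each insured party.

Petrov: $13,480; Bergstrom: $24,640; Andrade: $13,640

$12,420 shared equally gives $4,140 per insured party.
Remainder $39,340 by assessed value (total 1,270,469): Petrov 9,342.80 → $9,340; Bergstrom 20,493.74 → $20,490; Andrade 9,503.45 → $9,500.
Rounding difference +$10 on remainder applied to Bergstrom.
Totals: Petrov $4,140 + $9,340 = $13,480; Bergstrom $4,140 + $20,500 = $24,640; Andrade $4,140 + $9,500 = $13,640.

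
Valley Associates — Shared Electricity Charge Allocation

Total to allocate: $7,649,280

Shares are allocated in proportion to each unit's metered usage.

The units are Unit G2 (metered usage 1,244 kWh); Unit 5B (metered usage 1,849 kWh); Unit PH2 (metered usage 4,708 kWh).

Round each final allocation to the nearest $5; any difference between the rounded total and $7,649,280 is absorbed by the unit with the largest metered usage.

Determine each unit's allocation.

Combined metered usage = 1,244 + 1,849 + 4,708 = 7,801.
Raw shares: Unit G2 1,219,805.71; Unit 5B 1,813,039.19; Unit PH2 4,616,435.10.
At nearest $5: Unit G2 $1,219,805; Unit 5B $1,813,040; Unit PH2 $4,616,435. Sum = $7,649,280.
Sum already equals the total — no adjustment.

Unit G2: $1,219,805 · Unit 5B: $1,813,040 · Unit PH2: $4,616,435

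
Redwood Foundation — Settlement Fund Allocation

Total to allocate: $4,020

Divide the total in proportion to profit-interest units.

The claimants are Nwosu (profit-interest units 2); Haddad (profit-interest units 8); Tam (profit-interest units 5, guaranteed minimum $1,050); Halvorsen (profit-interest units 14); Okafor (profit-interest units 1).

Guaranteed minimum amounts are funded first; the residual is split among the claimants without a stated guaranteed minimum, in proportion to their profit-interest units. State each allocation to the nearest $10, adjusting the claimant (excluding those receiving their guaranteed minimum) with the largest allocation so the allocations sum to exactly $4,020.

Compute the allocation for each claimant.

Fund the minimums — Tam $1,050. Balance $2,970.
Balance split over remaining profit-interest units 25: Nwosu 237.60 → $240; Haddad 950.40 → $950; Halvorsen 1,663.20 → $1,660; Okafor 118.80 → $120.

Nwosu: $240; Haddad: $950; Tam: $1,050; Halvorsen: $1,660; Okafor: $120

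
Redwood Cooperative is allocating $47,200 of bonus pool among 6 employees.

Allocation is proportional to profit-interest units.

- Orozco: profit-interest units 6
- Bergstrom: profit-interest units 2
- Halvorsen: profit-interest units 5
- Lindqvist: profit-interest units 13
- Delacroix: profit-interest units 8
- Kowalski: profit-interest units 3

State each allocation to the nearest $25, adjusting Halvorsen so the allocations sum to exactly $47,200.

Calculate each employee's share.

Combined profit-interest units = 37.
Pro-rata amounts: Orozco 6/37 × $47,200 = 7,654.05; Bergstrom 2/37 × $47,200 = 2,551.35; Halvorsen 5/37 × $47,200 = 6,378.38; Lindqvist 13/37 × $47,200 = 16,583.78; Delacroix 8/37 × $47,200 = 10,205.41; Kowalski 3/37 × $47,200 = 3,827.03.
Rounded to nearest $25: Orozco $7,650; Bergstrom $2,550; Halvorsen $6,375; Lindqvist $16,575; Delacroix $10,200; Kowalski $3,825. Sum = $47,175.
Difference $47,200 − $47,175 = +$25 applied to Halvorsen: Halvorsen becomes $6,400.

Orozco: $7,650 · Bergstrom: $2,550 · Halvorsen: $6,400 · Lindqvist: $16,575 · Delacroix: $10,200 · Kowalski: $3,825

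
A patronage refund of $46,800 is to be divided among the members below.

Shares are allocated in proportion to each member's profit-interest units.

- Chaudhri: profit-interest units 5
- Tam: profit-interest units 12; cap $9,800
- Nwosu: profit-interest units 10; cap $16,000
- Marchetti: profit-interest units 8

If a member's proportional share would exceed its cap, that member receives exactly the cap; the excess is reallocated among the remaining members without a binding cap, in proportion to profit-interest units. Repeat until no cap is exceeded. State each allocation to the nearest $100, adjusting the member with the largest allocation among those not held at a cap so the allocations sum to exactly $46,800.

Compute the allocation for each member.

Chaudhri: $8,100; Tam: $9,800; Nwosu: $16,000; Marchetti: $12,900

Total profit-interest units = 35.
Pro-rata shares before constraints: Chaudhri 6,685.71; Tam 16,045.71; Nwosu 13,371.43; Marchetti 10,697.14.
Capped: Tam ($9,800); balance $37,000 reallocated over remaining profit-interest units 23.
Capped: Nwosu ($16,000); balance $21,000 reallocated over remaining profit-interest units 13.
Redistributed shares: Chaudhri 8,076.92 → $8,100; Marchetti 12,923.08 → $12,900.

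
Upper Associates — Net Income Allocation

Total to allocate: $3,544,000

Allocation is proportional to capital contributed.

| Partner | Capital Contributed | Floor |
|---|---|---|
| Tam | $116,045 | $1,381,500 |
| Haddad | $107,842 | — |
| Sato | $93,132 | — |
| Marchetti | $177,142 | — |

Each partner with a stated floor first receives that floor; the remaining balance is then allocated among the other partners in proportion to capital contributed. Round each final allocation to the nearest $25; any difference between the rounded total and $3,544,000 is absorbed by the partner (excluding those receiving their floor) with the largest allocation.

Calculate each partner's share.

Tam: $1,381,500; Haddad: $616,775; Sato: $532,625; Marchetti: $1,013,100

Minimums first: Tam $1,381,500. Balance $2,162,500.
Balance split over remaining capital contributed 378,116: Haddad 616,763.97 → $616,775; Sato 532,635.36 → $532,625; Marchetti 1,013,100.68 → $1,013,100.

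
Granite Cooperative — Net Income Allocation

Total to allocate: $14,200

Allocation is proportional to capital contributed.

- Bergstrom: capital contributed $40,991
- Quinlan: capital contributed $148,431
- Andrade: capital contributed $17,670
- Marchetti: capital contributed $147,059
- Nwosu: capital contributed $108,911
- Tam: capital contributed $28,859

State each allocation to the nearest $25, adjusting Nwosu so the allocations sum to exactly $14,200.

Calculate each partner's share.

Bergstrom: $1,175 | Quinlan: $4,275 | Andrade: $500 | Marchetti: $4,250 | Nwosu: $3,175 | Tam: $825

Combined capital contributed = 491,921.
Pro-rata amounts: Bergstrom 40,991/491,921 × $14,200 = 1,183.26; Quinlan 148,431/491,921 × $14,200 = 4,284.67; Andrade 17,670/491,921 × $14,200 = 510.07; Marchetti 147,059/491,921 × $14,200 = 4,245.07; Nwosu 108,911/491,921 × $14,200 = 3,143.87; Tam 28,859/491,921 × $14,200 = 833.06.
Rounded to nearest $25: Bergstrom $1,175; Quinlan $4,275; Andrade $500; Marchetti $4,250; Nwosu $3,150; Tam $825. Sum = $14,175.
Difference $14,200 − $14,175 = +$25 applied to Nwosu: Nwosu becomes $3,175.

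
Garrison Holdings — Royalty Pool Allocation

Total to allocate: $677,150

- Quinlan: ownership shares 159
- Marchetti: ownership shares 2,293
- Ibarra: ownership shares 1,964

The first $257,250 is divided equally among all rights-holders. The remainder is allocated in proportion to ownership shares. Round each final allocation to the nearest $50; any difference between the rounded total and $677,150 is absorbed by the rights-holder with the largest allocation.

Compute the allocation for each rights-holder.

Quinlan: $100,850; Marchetti: $303,800; Ibarra: $272,500

$257,250 shared equally gives $85,750 per rights-holder.
Remainder $419,900 by ownership shares (total 4,416): Quinlan 15,118.68 → $15,100; Marchetti 218,032.31 → $218,050; Ibarra 186,749.00 → $186,750.
Totals: Quinlan $85,750 + $15,100 = $100,850; Marchetti $85,750 + $218,050 = $303,800; Ibarra $85,750 + $186,750 = $272,500.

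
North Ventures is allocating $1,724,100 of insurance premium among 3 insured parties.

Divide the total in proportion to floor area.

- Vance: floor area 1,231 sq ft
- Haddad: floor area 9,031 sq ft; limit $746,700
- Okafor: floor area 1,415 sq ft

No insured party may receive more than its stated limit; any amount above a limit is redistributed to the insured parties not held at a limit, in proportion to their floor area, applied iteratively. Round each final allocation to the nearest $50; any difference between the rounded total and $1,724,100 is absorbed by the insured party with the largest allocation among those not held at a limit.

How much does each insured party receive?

Vance: $454,700; Haddad: $746,700; Okafor: $522,700

Combined floor area = 11,677.
Proportional shares (ignoring caps): Vance 181,756.20; Haddad 1,333,420.15; Okafor 208,923.65.
Held at cap: Haddad ($746,700); remaining pool $977,400 reallocated over remaining floor area 2,646.
Shares after redistribution: Vance 454,716.33 → $454,700; Okafor 522,683.67 → $522,700.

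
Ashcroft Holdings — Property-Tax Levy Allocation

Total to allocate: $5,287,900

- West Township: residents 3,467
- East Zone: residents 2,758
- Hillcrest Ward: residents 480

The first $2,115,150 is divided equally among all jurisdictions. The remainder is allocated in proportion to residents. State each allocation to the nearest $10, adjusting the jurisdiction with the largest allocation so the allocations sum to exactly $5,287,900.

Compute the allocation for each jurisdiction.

West Township: $2,345,610; East Zone: $2,010,110; Hillcrest Ward: $932,180

Equal tier: $2,115,150 ÷ 3 = $705,050 apiece.
Remainder $3,172,750 by residents (total 6,705): West Township 1,640,555.44 → $1,640,560; East Zone 1,305,062.57 → $1,305,060; Hillcrest Ward 227,131.99 → $227,130.
Totals: West Township $705,050 + $1,640,560 = $2,345,610; East Zone $705,050 + $1,305,060 = $2,010,110; Hillcrest Ward $705,050 + $227,130 = $932,180.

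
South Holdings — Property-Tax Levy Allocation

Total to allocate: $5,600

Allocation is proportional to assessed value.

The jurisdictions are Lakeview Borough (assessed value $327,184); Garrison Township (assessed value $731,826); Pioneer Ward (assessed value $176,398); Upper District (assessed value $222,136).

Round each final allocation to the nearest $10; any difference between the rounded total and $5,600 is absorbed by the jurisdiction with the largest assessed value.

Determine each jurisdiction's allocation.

Lakeview Borough: $1,260 · Garrison Township: $2,810 · Pioneer Ward: $680 · Upper District: $850

Combined assessed value = 327,184 + 731,826 + 176,398 + 222,136 = 1,457,544.
Pro-rata amounts: Lakeview Borough 1,257.07; Garrison Township 2,811.73; Pioneer Ward 677.74; Upper District 853.46.
After rounding ($10): Lakeview Borough $1,260; Garrison Township $2,810; Pioneer Ward $680; Upper District $850. Sum = $5,600.
Sum already equals the total — no adjustment.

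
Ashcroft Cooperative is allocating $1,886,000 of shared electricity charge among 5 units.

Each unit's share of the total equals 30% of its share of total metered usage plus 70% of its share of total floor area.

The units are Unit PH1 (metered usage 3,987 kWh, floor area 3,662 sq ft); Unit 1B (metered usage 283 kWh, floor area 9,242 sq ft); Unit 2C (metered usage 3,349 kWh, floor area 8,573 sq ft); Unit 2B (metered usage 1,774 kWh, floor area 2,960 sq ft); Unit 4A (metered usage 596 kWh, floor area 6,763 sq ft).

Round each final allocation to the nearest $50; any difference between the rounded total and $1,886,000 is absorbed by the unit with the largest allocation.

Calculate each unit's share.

Unit PH1: $380,800 | Unit 1B: $407,100 | Unit 2C: $552,400 | Unit 2B: $225,750 | Unit 4A: $319,950

Totals — metered usage 9,989, floor area 31,200.
Composite weights (30% metered usage + 70% floor area): Unit PH1 0.2019; Unit 1B 0.2159; Unit 2C 0.2929; Unit 2B 0.1197; Unit 4A 0.1696.
Proportional shares: Unit PH1 380,787.12; Unit 1B 407,096.71; Unit 2C 552,453.89; Unit 2B 225,733.20; Unit 4A 319,929.09.
At nearest $50: Unit PH1 $380,800; Unit 1B $407,100; Unit 2C $552,450; Unit 2B $225,750; Unit 4A $319,950. Sum = $1,886,050.
Difference $1,886,000 − $1,886,050 = −$50 applied to largest allocation (Unit 2C): Unit 2C becomes $552,400.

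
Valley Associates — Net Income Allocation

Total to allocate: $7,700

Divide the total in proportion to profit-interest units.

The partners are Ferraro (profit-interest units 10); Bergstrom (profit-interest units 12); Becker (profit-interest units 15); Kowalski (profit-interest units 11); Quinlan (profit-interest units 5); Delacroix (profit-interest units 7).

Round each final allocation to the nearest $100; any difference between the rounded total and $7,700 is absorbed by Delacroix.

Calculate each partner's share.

Ferraro: $1,300 · Bergstrom: $1,500 · Becker: $1,900 · Kowalski: $1,400 · Quinlan: $600 · Delacroix: $1,000

Total profit-interest units = 60.
Pro-rata amounts: Ferraro 10/60 × $7,700 = 1,283.33; Bergstrom 12/60 × $7,700 = 1,540.00; Becker 15/60 × $7,700 = 1,925.00; Kowalski 11/60 × $7,700 = 1,411.67; Quinlan 5/60 × $7,700 = 641.67; Delacroix 7/60 × $7,700 = 898.33.
At nearest $100: Ferraro $1,300; Bergstrom $1,500; Becker $1,900; Kowalski $1,400; Quinlan $600; Delacroix $900. Sum = $7,600.
Difference $7,700 − $7,600 = +$100 applied to Delacroix: Delacroix becomes $1,000.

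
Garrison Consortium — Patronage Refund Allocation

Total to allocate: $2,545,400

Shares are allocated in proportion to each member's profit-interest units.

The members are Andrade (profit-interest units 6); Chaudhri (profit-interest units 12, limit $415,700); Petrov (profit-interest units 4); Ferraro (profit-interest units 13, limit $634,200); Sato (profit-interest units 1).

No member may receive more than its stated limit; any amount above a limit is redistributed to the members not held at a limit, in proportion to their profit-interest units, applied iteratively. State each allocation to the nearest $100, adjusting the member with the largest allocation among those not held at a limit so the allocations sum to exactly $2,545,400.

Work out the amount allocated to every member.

Sum of profit-interest units: 36.
Pro-rata shares before constraints: Andrade 424,233.33; Chaudhri 848,466.67; Petrov 282,822.22; Ferraro 919,172.22; Sato 70,705.56.
Cap binds for Chaudhri ($415,700), Ferraro ($634,200); remaining pool $1,495,500 reallocated over remaining profit-interest units 11.
Shares after redistribution: Andrade 815,727.27 → $815,700; Petrov 543,818.18 → $543,800; Sato 135,954.55 → $136,000.

Andrade: $815,700 · Chaudhri: $415,700 · Petrov: $543,800 · Ferraro: $634,200 · Sato: $136,000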